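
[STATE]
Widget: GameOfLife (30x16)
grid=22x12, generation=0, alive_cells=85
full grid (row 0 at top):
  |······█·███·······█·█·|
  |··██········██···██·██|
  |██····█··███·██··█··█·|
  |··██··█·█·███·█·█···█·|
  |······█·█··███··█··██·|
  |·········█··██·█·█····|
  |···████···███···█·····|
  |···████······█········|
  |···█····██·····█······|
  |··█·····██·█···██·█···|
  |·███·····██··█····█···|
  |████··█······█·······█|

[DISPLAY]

Gen: 0                        
······█·███·······█·█·        
··██········██···██·██        
██····█··███·██··█··█·        
··██··█·█·███·█·█···█·        
······█·█··███··█··██·        
·········█··██·█·█····        
···████···███···█·····        
···████······█········        
···█····██·····█······        
··█·····██·█···██·█···        
·███·····██··█····█···        
████··█······█·······█        
                              
                              
                              


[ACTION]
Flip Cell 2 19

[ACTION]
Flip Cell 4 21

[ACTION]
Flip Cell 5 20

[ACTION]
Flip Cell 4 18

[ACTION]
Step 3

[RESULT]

Gen: 3                        
········█····██····███        
·█·······█···██··█████        
█······█·██··██·······        
·█·····█··█····█·████·        
·····█·······██··██··█        
······██··█···█·█····█        
···█···███·██···█████·        
·█··█···········█·····        
····█·█·······████····        
···█····█···█···███···        
███·····█·█···········        
······················        
                              
                              
                              


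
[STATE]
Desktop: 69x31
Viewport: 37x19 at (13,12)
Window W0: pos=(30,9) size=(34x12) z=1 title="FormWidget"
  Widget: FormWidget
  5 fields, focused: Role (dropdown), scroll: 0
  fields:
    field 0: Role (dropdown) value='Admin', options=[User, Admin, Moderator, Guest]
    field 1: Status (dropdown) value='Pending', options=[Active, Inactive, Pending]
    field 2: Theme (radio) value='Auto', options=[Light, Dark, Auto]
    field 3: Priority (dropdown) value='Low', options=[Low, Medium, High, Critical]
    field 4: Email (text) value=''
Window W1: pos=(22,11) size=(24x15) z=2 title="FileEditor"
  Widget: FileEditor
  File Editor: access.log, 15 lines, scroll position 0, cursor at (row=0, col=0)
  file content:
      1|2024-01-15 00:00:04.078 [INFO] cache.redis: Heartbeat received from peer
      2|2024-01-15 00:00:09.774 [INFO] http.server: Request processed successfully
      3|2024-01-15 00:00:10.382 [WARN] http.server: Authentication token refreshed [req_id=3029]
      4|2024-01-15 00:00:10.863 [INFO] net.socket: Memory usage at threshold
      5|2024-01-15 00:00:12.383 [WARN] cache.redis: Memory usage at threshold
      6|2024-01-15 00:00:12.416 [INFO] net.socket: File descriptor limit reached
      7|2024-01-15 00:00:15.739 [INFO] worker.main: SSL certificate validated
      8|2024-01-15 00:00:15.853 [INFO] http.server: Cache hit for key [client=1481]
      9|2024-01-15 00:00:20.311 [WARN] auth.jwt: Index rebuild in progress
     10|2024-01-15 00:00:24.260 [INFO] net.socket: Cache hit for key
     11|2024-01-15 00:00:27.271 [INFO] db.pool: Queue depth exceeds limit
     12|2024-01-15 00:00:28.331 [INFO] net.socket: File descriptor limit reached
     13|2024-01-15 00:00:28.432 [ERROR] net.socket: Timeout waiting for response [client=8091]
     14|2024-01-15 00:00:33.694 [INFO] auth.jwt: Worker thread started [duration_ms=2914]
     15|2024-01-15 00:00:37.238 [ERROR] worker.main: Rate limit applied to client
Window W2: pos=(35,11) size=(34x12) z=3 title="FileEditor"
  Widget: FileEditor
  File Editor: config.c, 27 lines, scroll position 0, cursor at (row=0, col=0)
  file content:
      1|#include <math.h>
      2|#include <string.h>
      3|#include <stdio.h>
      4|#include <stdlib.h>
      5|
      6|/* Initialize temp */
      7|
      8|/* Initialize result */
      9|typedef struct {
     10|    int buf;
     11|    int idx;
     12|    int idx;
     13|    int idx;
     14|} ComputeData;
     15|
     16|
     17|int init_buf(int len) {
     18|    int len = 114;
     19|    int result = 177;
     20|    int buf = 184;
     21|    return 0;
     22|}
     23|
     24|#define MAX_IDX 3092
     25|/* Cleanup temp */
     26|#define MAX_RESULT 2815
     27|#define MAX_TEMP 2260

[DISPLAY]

         ┃ FileEditor ┃ FileEditor   
         ┠────────────┠──────────────
         ┃█024-01-15 0┃█include <math
         ┃2024-01-15 0┃#include <stri
         ┃2024-01-15 0┃#include <stdi
         ┃2024-01-15 0┃#include <stdl
         ┃2024-01-15 0┃              
         ┃2024-01-15 0┃/* Initialize 
         ┃2024-01-15 0┃              
         ┃2024-01-15 0┃/* Initialize 
         ┃2024-01-15 0┗━━━━━━━━━━━━━━
         ┃2024-01-15 00:00:24.2░┃    
         ┃2024-01-15 00:00:27.2▼┃    
         ┗━━━━━━━━━━━━━━━━━━━━━━┛    
                                     
                                     
                                     
                                     
                                     


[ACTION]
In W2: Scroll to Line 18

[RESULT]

         ┃ FileEditor ┃ FileEditor   
         ┠────────────┠──────────────
         ┃█024-01-15 0┃    int len = 
         ┃2024-01-15 0┃    int result
         ┃2024-01-15 0┃    int buf = 
         ┃2024-01-15 0┃    return 0; 
         ┃2024-01-15 0┃}             
         ┃2024-01-15 0┃              
         ┃2024-01-15 0┃#define MAX_ID
         ┃2024-01-15 0┃/* Cleanup tem
         ┃2024-01-15 0┗━━━━━━━━━━━━━━
         ┃2024-01-15 00:00:24.2░┃    
         ┃2024-01-15 00:00:27.2▼┃    
         ┗━━━━━━━━━━━━━━━━━━━━━━┛    
                                     
                                     
                                     
                                     
                                     


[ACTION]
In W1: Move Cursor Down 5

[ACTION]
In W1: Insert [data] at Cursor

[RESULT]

         ┃ FileEditor ┃ FileEditor   
         ┠────────────┠──────────────
         ┃2024-01-15 0┃    int len = 
         ┃2024-01-15 0┃    int result
         ┃2024-01-15 0┃    int buf = 
         ┃2024-01-15 0┃    return 0; 
         ┃2024-01-15 0┃}             
         ┃data█024-01-┃              
         ┃2024-01-15 0┃#define MAX_ID
         ┃2024-01-15 0┃/* Cleanup tem
         ┃2024-01-15 0┗━━━━━━━━━━━━━━
         ┃2024-01-15 00:00:24.2░┃    
         ┃2024-01-15 00:00:27.2▼┃    
         ┗━━━━━━━━━━━━━━━━━━━━━━┛    
                                     
                                     
                                     
                                     
                                     


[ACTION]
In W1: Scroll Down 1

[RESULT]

         ┃ FileEditor ┃ FileEditor   
         ┠────────────┠──────────────
         ┃2024-01-15 0┃    int len = 
         ┃2024-01-15 0┃    int result
         ┃2024-01-15 0┃    int buf = 
         ┃2024-01-15 0┃    return 0; 
         ┃data█024-01-┃}             
         ┃2024-01-15 0┃              
         ┃2024-01-15 0┃#define MAX_ID
         ┃2024-01-15 0┃/* Cleanup tem
         ┃2024-01-15 0┗━━━━━━━━━━━━━━
         ┃2024-01-15 00:00:27.2░┃    
         ┃2024-01-15 00:00:28.3▼┃    
         ┗━━━━━━━━━━━━━━━━━━━━━━┛    
                                     
                                     
                                     
                                     
                                     


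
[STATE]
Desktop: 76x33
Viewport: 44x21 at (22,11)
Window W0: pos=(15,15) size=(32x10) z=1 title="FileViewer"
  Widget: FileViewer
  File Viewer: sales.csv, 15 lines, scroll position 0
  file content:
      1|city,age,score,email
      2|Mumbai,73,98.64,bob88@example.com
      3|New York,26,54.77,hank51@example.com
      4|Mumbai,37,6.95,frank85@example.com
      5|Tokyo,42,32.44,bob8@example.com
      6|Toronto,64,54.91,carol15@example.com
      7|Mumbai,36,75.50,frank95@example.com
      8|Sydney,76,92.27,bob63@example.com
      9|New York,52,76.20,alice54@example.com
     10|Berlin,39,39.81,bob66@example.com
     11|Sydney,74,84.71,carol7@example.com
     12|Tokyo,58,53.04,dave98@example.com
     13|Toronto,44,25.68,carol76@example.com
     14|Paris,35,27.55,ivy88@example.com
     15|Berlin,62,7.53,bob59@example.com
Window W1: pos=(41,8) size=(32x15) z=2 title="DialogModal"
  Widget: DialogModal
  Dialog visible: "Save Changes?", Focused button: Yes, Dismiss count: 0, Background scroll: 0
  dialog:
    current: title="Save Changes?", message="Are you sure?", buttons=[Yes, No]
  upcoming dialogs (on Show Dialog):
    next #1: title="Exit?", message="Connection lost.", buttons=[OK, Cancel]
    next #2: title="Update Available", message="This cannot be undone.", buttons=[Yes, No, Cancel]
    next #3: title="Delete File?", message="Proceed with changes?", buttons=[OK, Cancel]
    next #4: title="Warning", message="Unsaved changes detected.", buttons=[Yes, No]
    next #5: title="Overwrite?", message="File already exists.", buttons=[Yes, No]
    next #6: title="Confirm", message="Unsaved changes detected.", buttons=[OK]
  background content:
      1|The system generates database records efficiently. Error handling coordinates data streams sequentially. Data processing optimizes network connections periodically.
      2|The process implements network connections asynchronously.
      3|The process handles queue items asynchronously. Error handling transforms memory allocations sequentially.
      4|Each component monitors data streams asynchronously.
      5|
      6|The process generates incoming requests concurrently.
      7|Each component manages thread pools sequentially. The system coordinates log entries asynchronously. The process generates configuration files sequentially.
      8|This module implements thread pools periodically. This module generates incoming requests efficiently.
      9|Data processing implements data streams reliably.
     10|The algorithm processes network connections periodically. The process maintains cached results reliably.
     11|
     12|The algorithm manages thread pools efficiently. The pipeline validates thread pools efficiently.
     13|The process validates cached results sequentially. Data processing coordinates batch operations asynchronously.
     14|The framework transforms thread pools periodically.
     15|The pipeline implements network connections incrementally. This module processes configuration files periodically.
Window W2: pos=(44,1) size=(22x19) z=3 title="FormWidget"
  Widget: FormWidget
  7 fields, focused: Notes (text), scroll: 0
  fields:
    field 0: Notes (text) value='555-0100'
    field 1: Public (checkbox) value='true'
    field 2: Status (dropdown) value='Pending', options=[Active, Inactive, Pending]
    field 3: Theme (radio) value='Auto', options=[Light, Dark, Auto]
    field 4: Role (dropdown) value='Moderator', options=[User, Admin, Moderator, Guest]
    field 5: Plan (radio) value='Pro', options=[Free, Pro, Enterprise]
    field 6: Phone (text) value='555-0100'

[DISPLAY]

                   ┃Th┃                    ┃
                   ┃Th┃                    ┃
                   ┃Th┃                    ┃
                   ┃Ea┃                    ┃
━━━━━━━━━━━━━━━━━━━┃  ┃                    ┃
iewer              ┃Th┃                    ┃
───────────────────┃Ea┃                    ┃
ge,score,email     ┃Th┃                    ┃
,73,98.64,bob88@exa┃Da┗━━━━━━━━━━━━━━━━━━━━┛
rk,26,54.77,hank51@┃The algorithm processes 
,37,6.95,frank85@ex┃                        
42,32.44,bob8@examp┗━━━━━━━━━━━━━━━━━━━━━━━━
o,64,54.91,carol15@exam▼┃                   
━━━━━━━━━━━━━━━━━━━━━━━━┛                   
                                            
                                            
                                            
                                            
                                            
                                            
                                            


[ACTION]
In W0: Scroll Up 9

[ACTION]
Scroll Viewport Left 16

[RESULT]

                                   ┃Th┃     
                                   ┃Th┃     
                                   ┃Th┃     
                                   ┃Ea┃     
         ┏━━━━━━━━━━━━━━━━━━━━━━━━━┃  ┃     
         ┃ FileViewer              ┃Th┃     
         ┠─────────────────────────┃Ea┃     
         ┃city,age,score,email     ┃Th┃     
         ┃Mumbai,73,98.64,bob88@exa┃Da┗━━━━━
         ┃New York,26,54.77,hank51@┃The algo
         ┃Mumbai,37,6.95,frank85@ex┃        
         ┃Tokyo,42,32.44,bob8@examp┗━━━━━━━━
         ┃Toronto,64,54.91,carol15@exam▼┃   
         ┗━━━━━━━━━━━━━━━━━━━━━━━━━━━━━━┛   
                                            
                                            
                                            
                                            
                                            
                                            
                                            


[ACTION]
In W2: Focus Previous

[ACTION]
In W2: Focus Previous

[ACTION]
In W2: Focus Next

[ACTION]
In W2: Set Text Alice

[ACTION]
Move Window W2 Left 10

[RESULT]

                            ┃               
                            ┃               
                            ┃               
                            ┃               
         ┏━━━━━━━━━━━━━━━━━━┃               
         ┃ FileViewer       ┃               
         ┠──────────────────┃               
         ┃city,age,score,ema┃               
         ┃Mumbai,73,98.64,bo┗━━━━━━━━━━━━━━━
         ┃New York,26,54.77,hank51@┃The algo
         ┃Mumbai,37,6.95,frank85@ex┃        
         ┃Tokyo,42,32.44,bob8@examp┗━━━━━━━━
         ┃Toronto,64,54.91,carol15@exam▼┃   
         ┗━━━━━━━━━━━━━━━━━━━━━━━━━━━━━━┛   
                                            
                                            
                                            
                                            
                                            
                                            
                                            


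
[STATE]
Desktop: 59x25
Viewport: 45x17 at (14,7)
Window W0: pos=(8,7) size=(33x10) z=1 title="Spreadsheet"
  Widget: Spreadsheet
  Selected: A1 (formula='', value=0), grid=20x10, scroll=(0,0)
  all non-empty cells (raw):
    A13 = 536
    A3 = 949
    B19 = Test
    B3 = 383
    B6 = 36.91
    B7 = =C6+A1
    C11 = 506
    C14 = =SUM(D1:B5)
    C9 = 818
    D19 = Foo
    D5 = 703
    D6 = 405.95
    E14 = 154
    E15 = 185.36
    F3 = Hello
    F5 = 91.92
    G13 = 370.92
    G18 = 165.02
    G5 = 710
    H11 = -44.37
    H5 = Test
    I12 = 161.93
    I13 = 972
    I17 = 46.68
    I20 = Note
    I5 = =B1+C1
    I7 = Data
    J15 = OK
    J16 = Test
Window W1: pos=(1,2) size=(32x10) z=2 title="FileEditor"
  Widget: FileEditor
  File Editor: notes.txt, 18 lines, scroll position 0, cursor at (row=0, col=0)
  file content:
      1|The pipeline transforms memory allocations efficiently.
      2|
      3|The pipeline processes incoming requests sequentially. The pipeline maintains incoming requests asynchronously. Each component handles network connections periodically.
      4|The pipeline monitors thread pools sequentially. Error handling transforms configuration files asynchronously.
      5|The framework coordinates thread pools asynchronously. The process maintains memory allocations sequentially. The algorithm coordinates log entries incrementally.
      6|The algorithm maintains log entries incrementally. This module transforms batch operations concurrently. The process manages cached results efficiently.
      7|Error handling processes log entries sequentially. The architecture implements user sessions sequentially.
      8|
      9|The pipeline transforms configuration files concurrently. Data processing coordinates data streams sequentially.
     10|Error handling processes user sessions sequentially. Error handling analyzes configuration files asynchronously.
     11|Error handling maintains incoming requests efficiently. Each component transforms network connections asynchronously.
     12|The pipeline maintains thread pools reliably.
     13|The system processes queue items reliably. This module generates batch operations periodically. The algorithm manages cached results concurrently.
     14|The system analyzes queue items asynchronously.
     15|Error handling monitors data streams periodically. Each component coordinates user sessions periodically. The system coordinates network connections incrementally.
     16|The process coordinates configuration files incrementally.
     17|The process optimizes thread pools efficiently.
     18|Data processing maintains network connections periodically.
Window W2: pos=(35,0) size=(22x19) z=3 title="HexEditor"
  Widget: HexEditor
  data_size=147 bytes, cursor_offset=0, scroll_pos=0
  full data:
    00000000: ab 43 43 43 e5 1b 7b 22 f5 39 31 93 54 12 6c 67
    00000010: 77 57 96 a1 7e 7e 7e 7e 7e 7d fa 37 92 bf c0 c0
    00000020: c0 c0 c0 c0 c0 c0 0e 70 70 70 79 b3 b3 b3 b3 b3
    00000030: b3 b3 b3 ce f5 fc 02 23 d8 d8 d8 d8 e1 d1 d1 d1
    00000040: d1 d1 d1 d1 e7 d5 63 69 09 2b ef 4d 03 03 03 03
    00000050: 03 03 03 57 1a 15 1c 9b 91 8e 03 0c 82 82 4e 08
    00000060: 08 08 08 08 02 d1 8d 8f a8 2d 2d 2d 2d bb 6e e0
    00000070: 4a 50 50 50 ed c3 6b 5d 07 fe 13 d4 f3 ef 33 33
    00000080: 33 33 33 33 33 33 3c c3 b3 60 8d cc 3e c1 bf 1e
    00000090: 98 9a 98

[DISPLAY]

 processes incomi░┃━━┃00000040  d1 d1 d1 d┃  
 monitors thread ░┃  ┃00000050  03 03 03 5┃  
k coordinates thr░┃──┃00000060  08 08 08 0┃  
m maintains log e▼┃  ┃00000070  4a 50 50 5┃  
━━━━━━━━━━━━━━━━━━┛  ┃00000080  33 33 33 3┃  
---------------------┃00000090  98 9a 98  ┃  
    [0]       0      ┃                    ┃  
      0       0      ┃                    ┃  
    949     383      ┃                    ┃  
━━━━━━━━━━━━━━━━━━━━━┃                    ┃  
                     ┃                    ┃  
                     ┗━━━━━━━━━━━━━━━━━━━━┛  
                                             
                                             
                                             
                                             
                                             


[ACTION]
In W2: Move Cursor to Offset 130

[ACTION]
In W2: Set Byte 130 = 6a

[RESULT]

 processes incomi░┃━━┃00000040  d1 d1 d1 d┃  
 monitors thread ░┃  ┃00000050  03 03 03 5┃  
k coordinates thr░┃──┃00000060  08 08 08 0┃  
m maintains log e▼┃  ┃00000070  4a 50 50 5┃  
━━━━━━━━━━━━━━━━━━┛  ┃00000080  33 33 6A 3┃  
---------------------┃00000090  98 9a 98  ┃  
    [0]       0      ┃                    ┃  
      0       0      ┃                    ┃  
    949     383      ┃                    ┃  
━━━━━━━━━━━━━━━━━━━━━┃                    ┃  
                     ┃                    ┃  
                     ┗━━━━━━━━━━━━━━━━━━━━┛  
                                             
                                             
                                             
                                             
                                             


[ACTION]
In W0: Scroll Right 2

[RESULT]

 processes incomi░┃━━┃00000040  d1 d1 d1 d┃  
 monitors thread ░┃  ┃00000050  03 03 03 5┃  
k coordinates thr░┃──┃00000060  08 08 08 0┃  
m maintains log e▼┃  ┃00000070  4a 50 50 5┃  
━━━━━━━━━━━━━━━━━━┛  ┃00000080  33 33 6A 3┃  
---------------------┃00000090  98 9a 98  ┃  
      0       0      ┃                    ┃  
      0       0      ┃                    ┃  
      0       0      ┃                    ┃  
━━━━━━━━━━━━━━━━━━━━━┃                    ┃  
                     ┃                    ┃  
                     ┗━━━━━━━━━━━━━━━━━━━━┛  
                                             
                                             
                                             
                                             
                                             


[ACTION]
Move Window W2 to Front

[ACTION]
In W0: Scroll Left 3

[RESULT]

 processes incomi░┃━━┃00000040  d1 d1 d1 d┃  
 monitors thread ░┃  ┃00000050  03 03 03 5┃  
k coordinates thr░┃──┃00000060  08 08 08 0┃  
m maintains log e▼┃  ┃00000070  4a 50 50 5┃  
━━━━━━━━━━━━━━━━━━┛  ┃00000080  33 33 6A 3┃  
---------------------┃00000090  98 9a 98  ┃  
    [0]       0      ┃                    ┃  
      0       0      ┃                    ┃  
    949     383      ┃                    ┃  
━━━━━━━━━━━━━━━━━━━━━┃                    ┃  
                     ┃                    ┃  
                     ┗━━━━━━━━━━━━━━━━━━━━┛  
                                             
                                             
                                             
                                             
                                             


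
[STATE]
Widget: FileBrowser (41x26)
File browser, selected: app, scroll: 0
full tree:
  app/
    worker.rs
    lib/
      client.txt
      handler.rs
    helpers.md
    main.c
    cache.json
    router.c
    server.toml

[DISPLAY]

> [-] app/                               
    worker.rs                            
    [+] lib/                             
    helpers.md                           
    main.c                               
    cache.json                           
    router.c                             
    server.toml                          
                                         
                                         
                                         
                                         
                                         
                                         
                                         
                                         
                                         
                                         
                                         
                                         
                                         
                                         
                                         
                                         
                                         
                                         


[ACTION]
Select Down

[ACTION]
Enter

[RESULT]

  [-] app/                               
  > worker.rs                            
    [+] lib/                             
    helpers.md                           
    main.c                               
    cache.json                           
    router.c                             
    server.toml                          
                                         
                                         
                                         
                                         
                                         
                                         
                                         
                                         
                                         
                                         
                                         
                                         
                                         
                                         
                                         
                                         
                                         
                                         


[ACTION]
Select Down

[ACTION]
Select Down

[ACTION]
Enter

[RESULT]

  [-] app/                               
    worker.rs                            
    [+] lib/                             
  > helpers.md                           
    main.c                               
    cache.json                           
    router.c                             
    server.toml                          
                                         
                                         
                                         
                                         
                                         
                                         
                                         
                                         
                                         
                                         
                                         
                                         
                                         
                                         
                                         
                                         
                                         
                                         


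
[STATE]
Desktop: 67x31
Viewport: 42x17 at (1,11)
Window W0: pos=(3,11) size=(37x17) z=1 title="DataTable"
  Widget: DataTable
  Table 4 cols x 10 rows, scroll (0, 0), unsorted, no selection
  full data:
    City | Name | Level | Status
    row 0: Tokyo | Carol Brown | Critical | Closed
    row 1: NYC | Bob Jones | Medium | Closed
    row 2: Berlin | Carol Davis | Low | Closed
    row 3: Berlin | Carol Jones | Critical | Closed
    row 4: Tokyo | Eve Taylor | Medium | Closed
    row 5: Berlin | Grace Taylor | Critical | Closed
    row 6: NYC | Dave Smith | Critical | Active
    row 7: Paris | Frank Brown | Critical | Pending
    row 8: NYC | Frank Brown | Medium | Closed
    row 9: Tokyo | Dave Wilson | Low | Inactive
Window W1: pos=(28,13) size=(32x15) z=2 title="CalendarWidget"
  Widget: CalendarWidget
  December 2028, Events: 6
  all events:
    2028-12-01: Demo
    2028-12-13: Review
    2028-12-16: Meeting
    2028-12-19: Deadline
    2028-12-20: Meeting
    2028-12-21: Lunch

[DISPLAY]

  ┏━━━━━━━━━━━━━━━━━━━━━━━━━━━━━━━━━━━┓   
  ┃ DataTable                         ┃   
  ┠────────────────────────┏━━━━━━━━━━━━━━
  ┃City  │Name        │Leve┃ CalendarWidge
  ┃──────┼────────────┼────┠──────────────
  ┃Tokyo │Carol Brown │Crit┃        Decemb
  ┃NYC   │Bob Jones   │Medi┃Mo Tu We Th Fr
  ┃Berlin│Carol Davis │Low ┃             1
  ┃Berlin│Carol Jones │Crit┃ 4  5  6  7  8
  ┃Tokyo │Eve Taylor  │Medi┃11 12 13* 14 1
  ┃Berlin│Grace Taylor│Crit┃18 19* 20* 21*
  ┃NYC   │Dave Smith  │Crit┃25 26 27 28 29
  ┃Paris │Frank Brown │Crit┃              
  ┃NYC   │Frank Brown │Medi┃              
  ┃Tokyo │Dave Wilson │Low ┃              
  ┃                        ┃              
  ┗━━━━━━━━━━━━━━━━━━━━━━━━┗━━━━━━━━━━━━━━


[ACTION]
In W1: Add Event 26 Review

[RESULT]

  ┏━━━━━━━━━━━━━━━━━━━━━━━━━━━━━━━━━━━┓   
  ┃ DataTable                         ┃   
  ┠────────────────────────┏━━━━━━━━━━━━━━
  ┃City  │Name        │Leve┃ CalendarWidge
  ┃──────┼────────────┼────┠──────────────
  ┃Tokyo │Carol Brown │Crit┃        Decemb
  ┃NYC   │Bob Jones   │Medi┃Mo Tu We Th Fr
  ┃Berlin│Carol Davis │Low ┃             1
  ┃Berlin│Carol Jones │Crit┃ 4  5  6  7  8
  ┃Tokyo │Eve Taylor  │Medi┃11 12 13* 14 1
  ┃Berlin│Grace Taylor│Crit┃18 19* 20* 21*
  ┃NYC   │Dave Smith  │Crit┃25 26* 27 28 2
  ┃Paris │Frank Brown │Crit┃              
  ┃NYC   │Frank Brown │Medi┃              
  ┃Tokyo │Dave Wilson │Low ┃              
  ┃                        ┃              
  ┗━━━━━━━━━━━━━━━━━━━━━━━━┗━━━━━━━━━━━━━━


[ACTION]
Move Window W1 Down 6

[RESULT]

  ┏━━━━━━━━━━━━━━━━━━━━━━━━━━━━━━━━━━━┓   
  ┃ DataTable                         ┃   
  ┠───────────────────────────────────┨   
  ┃City  │Name        │Level   │Status┃   
  ┃──────┼────────────┼────────┼──────┃   
  ┃Tokyo │Carol Brown │Crit┏━━━━━━━━━━━━━━
  ┃NYC   │Bob Jones   │Medi┃ CalendarWidge
  ┃Berlin│Carol Davis │Low ┠──────────────
  ┃Berlin│Carol Jones │Crit┃        Decemb
  ┃Tokyo │Eve Taylor  │Medi┃Mo Tu We Th Fr
  ┃Berlin│Grace Taylor│Crit┃             1
  ┃NYC   │Dave Smith  │Crit┃ 4  5  6  7  8
  ┃Paris │Frank Brown │Crit┃11 12 13* 14 1
  ┃NYC   │Frank Brown │Medi┃18 19* 20* 21*
  ┃Tokyo │Dave Wilson │Low ┃25 26* 27 28 2
  ┃                        ┃              
  ┗━━━━━━━━━━━━━━━━━━━━━━━━┃              


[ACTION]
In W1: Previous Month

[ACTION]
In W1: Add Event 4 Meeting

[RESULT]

  ┏━━━━━━━━━━━━━━━━━━━━━━━━━━━━━━━━━━━┓   
  ┃ DataTable                         ┃   
  ┠───────────────────────────────────┨   
  ┃City  │Name        │Level   │Status┃   
  ┃──────┼────────────┼────────┼──────┃   
  ┃Tokyo │Carol Brown │Crit┏━━━━━━━━━━━━━━
  ┃NYC   │Bob Jones   │Medi┃ CalendarWidge
  ┃Berlin│Carol Davis │Low ┠──────────────
  ┃Berlin│Carol Jones │Crit┃        Novemb
  ┃Tokyo │Eve Taylor  │Medi┃Mo Tu We Th Fr
  ┃Berlin│Grace Taylor│Crit┃       1  2  3
  ┃NYC   │Dave Smith  │Crit┃ 6  7  8  9 10
  ┃Paris │Frank Brown │Crit┃13 14 15 16 17
  ┃NYC   │Frank Brown │Medi┃20 21 22 23 24
  ┃Tokyo │Dave Wilson │Low ┃27 28 29 30   
  ┃                        ┃              
  ┗━━━━━━━━━━━━━━━━━━━━━━━━┃              


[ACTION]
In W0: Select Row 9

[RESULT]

  ┏━━━━━━━━━━━━━━━━━━━━━━━━━━━━━━━━━━━┓   
  ┃ DataTable                         ┃   
  ┠───────────────────────────────────┨   
  ┃City  │Name        │Level   │Status┃   
  ┃──────┼────────────┼────────┼──────┃   
  ┃Tokyo │Carol Brown │Crit┏━━━━━━━━━━━━━━
  ┃NYC   │Bob Jones   │Medi┃ CalendarWidge
  ┃Berlin│Carol Davis │Low ┠──────────────
  ┃Berlin│Carol Jones │Crit┃        Novemb
  ┃Tokyo │Eve Taylor  │Medi┃Mo Tu We Th Fr
  ┃Berlin│Grace Taylor│Crit┃       1  2  3
  ┃NYC   │Dave Smith  │Crit┃ 6  7  8  9 10
  ┃Paris │Frank Brown │Crit┃13 14 15 16 17
  ┃NYC   │Frank Brown │Medi┃20 21 22 23 24
  ┃>okyo │Dave Wilson │Low ┃27 28 29 30   
  ┃                        ┃              
  ┗━━━━━━━━━━━━━━━━━━━━━━━━┃              


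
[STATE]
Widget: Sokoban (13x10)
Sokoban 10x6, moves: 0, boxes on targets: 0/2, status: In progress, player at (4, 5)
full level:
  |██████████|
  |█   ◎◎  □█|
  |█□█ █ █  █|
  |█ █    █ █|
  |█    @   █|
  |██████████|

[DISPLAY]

██████████   
█   ◎◎  □█   
█□█ █ █  █   
█ █    █ █   
█    @   █   
██████████   
Moves: 0  0/2
             
             
             


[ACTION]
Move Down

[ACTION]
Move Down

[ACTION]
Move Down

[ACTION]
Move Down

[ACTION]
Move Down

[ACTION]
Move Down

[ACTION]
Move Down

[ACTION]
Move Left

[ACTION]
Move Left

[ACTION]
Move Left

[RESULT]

██████████   
█   ◎◎  □█   
█□█ █ █  █   
█ █    █ █   
█ @      █   
██████████   
Moves: 3  0/2
             
             
             


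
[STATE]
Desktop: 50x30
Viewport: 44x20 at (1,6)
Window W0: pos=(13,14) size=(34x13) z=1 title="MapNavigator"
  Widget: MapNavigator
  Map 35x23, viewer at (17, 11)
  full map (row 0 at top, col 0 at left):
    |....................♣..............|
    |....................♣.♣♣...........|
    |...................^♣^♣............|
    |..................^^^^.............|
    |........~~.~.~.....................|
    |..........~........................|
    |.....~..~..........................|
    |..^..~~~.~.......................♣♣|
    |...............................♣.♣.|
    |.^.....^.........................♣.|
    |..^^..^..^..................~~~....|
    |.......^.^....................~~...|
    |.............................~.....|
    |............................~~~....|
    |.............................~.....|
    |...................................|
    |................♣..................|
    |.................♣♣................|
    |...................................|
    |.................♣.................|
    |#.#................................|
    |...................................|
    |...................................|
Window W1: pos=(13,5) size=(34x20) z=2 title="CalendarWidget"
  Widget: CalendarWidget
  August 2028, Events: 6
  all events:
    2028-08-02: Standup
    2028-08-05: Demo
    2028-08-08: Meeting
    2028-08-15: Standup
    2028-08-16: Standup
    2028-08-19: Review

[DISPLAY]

            ┃ CalendarWidget                
            ┠───────────────────────────────
            ┃          August 2028          
            ┃Mo Tu We Th Fr Sa Su           
            ┃    1  2*  3  4  5*  6         
            ┃ 7  8*  9 10 11 12 13          
            ┃14 15* 16* 17 18 19* 20        
            ┃21 22 23 24 25 26 27           
            ┃28 29 30 31                    
            ┃                               
            ┃                               
            ┃                               
            ┃                               
            ┃                               
            ┃                               
            ┃                               
            ┃                               
            ┃                               
            ┗━━━━━━━━━━━━━━━━━━━━━━━━━━━━━━━
            ┃...............................


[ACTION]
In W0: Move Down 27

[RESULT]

            ┃ CalendarWidget                
            ┠───────────────────────────────
            ┃          August 2028          
            ┃Mo Tu We Th Fr Sa Su           
            ┃    1  2*  3  4  5*  6         
            ┃ 7  8*  9 10 11 12 13          
            ┃14 15* 16* 17 18 19* 20        
            ┃21 22 23 24 25 26 27           
            ┃28 29 30 31                    
            ┃                               
            ┃                               
            ┃                               
            ┃                               
            ┃                               
            ┃                               
            ┃                               
            ┃                               
            ┃                               
            ┗━━━━━━━━━━━━━━━━━━━━━━━━━━━━━━━
            ┃                               


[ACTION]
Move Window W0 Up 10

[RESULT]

            ┃ CalendarWidget                
            ┠───────────────────────────────
            ┃          August 2028          
            ┃Mo Tu We Th Fr Sa Su           
            ┃    1  2*  3  4  5*  6         
            ┃ 7  8*  9 10 11 12 13          
            ┃14 15* 16* 17 18 19* 20        
            ┃21 22 23 24 25 26 27           
            ┃28 29 30 31                    
            ┃                               
            ┃                               
            ┃                               
            ┃                               
            ┃                               
            ┃                               
            ┃                               
            ┃                               
            ┃                               
            ┗━━━━━━━━━━━━━━━━━━━━━━━━━━━━━━━
                                            


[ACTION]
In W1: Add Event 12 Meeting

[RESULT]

            ┃ CalendarWidget                
            ┠───────────────────────────────
            ┃          August 2028          
            ┃Mo Tu We Th Fr Sa Su           
            ┃    1  2*  3  4  5*  6         
            ┃ 7  8*  9 10 11 12* 13         
            ┃14 15* 16* 17 18 19* 20        
            ┃21 22 23 24 25 26 27           
            ┃28 29 30 31                    
            ┃                               
            ┃                               
            ┃                               
            ┃                               
            ┃                               
            ┃                               
            ┃                               
            ┃                               
            ┃                               
            ┗━━━━━━━━━━━━━━━━━━━━━━━━━━━━━━━
                                            


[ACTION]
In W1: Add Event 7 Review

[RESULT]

            ┃ CalendarWidget                
            ┠───────────────────────────────
            ┃          August 2028          
            ┃Mo Tu We Th Fr Sa Su           
            ┃    1  2*  3  4  5*  6         
            ┃ 7*  8*  9 10 11 12* 13        
            ┃14 15* 16* 17 18 19* 20        
            ┃21 22 23 24 25 26 27           
            ┃28 29 30 31                    
            ┃                               
            ┃                               
            ┃                               
            ┃                               
            ┃                               
            ┃                               
            ┃                               
            ┃                               
            ┃                               
            ┗━━━━━━━━━━━━━━━━━━━━━━━━━━━━━━━
                                            


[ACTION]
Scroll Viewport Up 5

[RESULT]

                                            
                                            
                                            
            ┏━━━━━━━━━━━━━━━━━━━━━━━━━━━━━━━
            ┏━━━━━━━━━━━━━━━━━━━━━━━━━━━━━━━
            ┃ CalendarWidget                
            ┠───────────────────────────────
            ┃          August 2028          
            ┃Mo Tu We Th Fr Sa Su           
            ┃    1  2*  3  4  5*  6         
            ┃ 7*  8*  9 10 11 12* 13        
            ┃14 15* 16* 17 18 19* 20        
            ┃21 22 23 24 25 26 27           
            ┃28 29 30 31                    
            ┃                               
            ┃                               
            ┃                               
            ┃                               
            ┃                               
            ┃                               
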